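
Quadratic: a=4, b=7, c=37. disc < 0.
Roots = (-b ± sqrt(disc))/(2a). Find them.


disc = 7^2 - 4*4*37 = 49 - 592 = -543
sqrt(|disc|) = sqrt(543) = 23.3024
Real part = -7/(2*4) = -0.8750
Imag part = 23.3024/(2*4) = 2.9128

-0.8750 ± 2.9128i


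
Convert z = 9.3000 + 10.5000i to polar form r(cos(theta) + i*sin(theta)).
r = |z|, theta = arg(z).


r = sqrt(86.49+110.25) = sqrt(196.74) = 14.0264
theta = atan2(10.5, 9.3) = 48.4682 degrees

r = 14.0264, theta = 48.4682 degrees


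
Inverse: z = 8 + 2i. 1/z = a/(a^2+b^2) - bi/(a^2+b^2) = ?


|z|^2 = 64+4 = 68
1/z = (8 - 2i)/68

1/z = 0.1176 - 0.0294i


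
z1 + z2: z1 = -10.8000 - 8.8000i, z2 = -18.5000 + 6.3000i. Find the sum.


Real: -10.8 - 18.5 = -29.3
Imag: -8.8 + 6.3 = -2.5

-29.3000 - 2.5000i


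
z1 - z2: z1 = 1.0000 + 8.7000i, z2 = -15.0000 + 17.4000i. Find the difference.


Real: 1 + 15 = 16
Imag: 8.7 - 17.4 = -8.7

16.0000 - 8.7000i


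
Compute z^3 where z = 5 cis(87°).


r^3 = 5^3 = 125
n*theta = 3*87° = 261° = 261° (mod 360)
a = 125*cos(261°) = -19.5543
b = 125*sin(261°) = -123.4610

125 cis(261°) = -19.5543 - 123.4610i


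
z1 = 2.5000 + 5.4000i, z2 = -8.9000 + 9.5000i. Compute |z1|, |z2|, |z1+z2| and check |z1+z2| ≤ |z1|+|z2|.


|z1| = sqrt(2.5^2 + 5.4^2) = sqrt(35.41) = 5.9506
|z2| = sqrt((-8.9)^2 + 9.5^2) = sqrt(169.46) = 13.0177
z1+z2 = -6.4000 + 14.9000i
|z1+z2| = sqrt(262.97) = 16.2163
|z1|+|z2| = 5.9506 + 13.0177 = 18.9683

|z1+z2| = 16.2163 ≤ |z1|+|z2| = 18.9683 (verified)


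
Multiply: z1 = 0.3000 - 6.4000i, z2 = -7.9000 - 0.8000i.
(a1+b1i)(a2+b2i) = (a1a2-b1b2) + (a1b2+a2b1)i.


Real = 0.3*(-7.9) - (-6.4)*(-0.8) = -2.37 - 5.12 = -7.49
Imag = 0.3*(-0.8) - (7.9)*(-6.4) = -0.24 + 50.56 = 50.32

-7.4900 + 50.3200i


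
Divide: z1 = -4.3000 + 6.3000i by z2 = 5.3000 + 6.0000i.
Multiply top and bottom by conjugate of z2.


Conjugate of z2 = 5.3000 - 6.0000i
Numerator: (-4.3000 + 6.3000i)(5.3000 - 6.0000i) = 15.0100 + 59.1900i
Denominator: 5.3^2 + 6^2 = 64.09
Result = (15.0100 + 59.1900i)/64.09

0.2342 + 0.9235i


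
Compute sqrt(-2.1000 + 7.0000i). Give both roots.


|z| = sqrt(4.41+49) = 7.3082
sqrt((|z|+a)/2) = sqrt((7.3082+(-2.1))/2) = sqrt(2.6041) = 1.6137
sqrt((|z|-a)/2) = sqrt((7.3082-(-2.1))/2) = sqrt(4.7041) = 2.1689

±(1.6137 + 2.1689i) i.e. 1.6137 + 2.1689i and -1.6137 - 2.1689i


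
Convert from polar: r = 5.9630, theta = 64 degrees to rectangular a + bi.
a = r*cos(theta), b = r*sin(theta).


a = 5.9630*cos(64°) = 5.9630*0.43837 = 2.6140
b = 5.9630*sin(64°) = 5.9630*0.8988 = 5.3595

2.6140 + 5.3595i


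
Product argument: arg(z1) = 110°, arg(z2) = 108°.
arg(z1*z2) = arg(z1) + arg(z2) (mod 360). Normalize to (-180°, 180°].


arg(z1*z2) = 110° + 108° = 218°
Normalized to (-180°, 180°]: -142°

-142°


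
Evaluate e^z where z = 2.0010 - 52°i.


e^2.0010 = 7.39645
cos(-52°) = 0.61566
sin(-52°) = -0.78801
Real = 7.39645*0.61566 = 4.5537
Imag = 7.39645*(-0.78801) = -5.8285

4.5537 - 5.8285i


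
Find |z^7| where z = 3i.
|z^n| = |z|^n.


|z| = sqrt(0+9) = sqrt(9) = 3
|z^7| = |z|^7 = 3^7 = 2187

|z^7| = 2187


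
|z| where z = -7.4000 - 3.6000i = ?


|z| = sqrt((-7.4)^2 + (-3.6)^2) = sqrt(54.76 + 12.96) = sqrt(67.72) = 8.2292

|z| = 8.2292


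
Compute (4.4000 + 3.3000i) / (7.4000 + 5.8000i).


Conjugate of z2 = 7.4000 - 5.8000i
Numerator: (4.4000 + 3.3000i)(7.4000 - 5.8000i) = 51.7000 - 1.1000i
Denominator: 7.4^2 + 5.8^2 = 88.4
Result = (51.7000 - 1.1000i)/88.4

0.5848 - 0.0124i


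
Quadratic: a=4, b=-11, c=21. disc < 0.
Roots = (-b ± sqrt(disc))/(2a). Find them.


disc = (-11)^2 - 4*4*21 = 121 - 336 = -215
sqrt(|disc|) = sqrt(215) = 14.6629
Real part = 11/(2*4) = 1.3750
Imag part = 14.6629/(2*4) = 1.8329

1.3750 ± 1.8329i


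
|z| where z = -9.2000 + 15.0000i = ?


|z| = sqrt((-9.2)^2 + 15^2) = sqrt(84.64 + 225) = sqrt(309.64) = 17.5966

|z| = 17.5966


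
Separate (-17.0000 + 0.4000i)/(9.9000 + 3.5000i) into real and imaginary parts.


Multiply by conjugate: (-17.0000 + 0.4000i)(9.9000 - 3.5000i) / (9.9^2 + 3.5^2)
Numerator real = -17*9.9 + 0.4*3.5 = -166.9
Numerator imag = 0.4*9.9 - (-17)*3.5 = 63.46
Denominator = 110.26
Re(z) = -166.9/110.26 = -1.5137
Im(z) = 63.46/110.26 = 0.5755

Re(z) = -1.5137, Im(z) = 0.5755


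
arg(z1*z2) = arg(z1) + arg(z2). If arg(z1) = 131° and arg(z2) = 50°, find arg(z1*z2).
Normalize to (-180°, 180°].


arg(z1*z2) = 131° + 50° = 181°
Normalized to (-180°, 180°]: -179°

-179°


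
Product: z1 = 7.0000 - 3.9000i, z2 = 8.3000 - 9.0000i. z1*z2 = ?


Real = 7*8.3 - (-3.9)*(-9) = 58.1 - 35.1 = 23
Imag = 7*(-9) + 8.3*(-3.9) = -63 - (32.37) = -95.37

23.0000 - 95.3700i


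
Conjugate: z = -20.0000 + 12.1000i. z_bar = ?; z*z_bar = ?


z_bar = -20.0000 - 12.1000i
z*z_bar = (-20)^2 + 12.1^2 = 400 + 146.41 = 546.41

z_bar = -20.0000 - 12.1000i, z*z_bar = 546.41


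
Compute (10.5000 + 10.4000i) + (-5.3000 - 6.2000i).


Real: 10.5 - 5.3 = 5.2
Imag: 10.4 - 6.2 = 4.2

5.2000 + 4.2000i


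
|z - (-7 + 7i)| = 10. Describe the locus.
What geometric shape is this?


|z - z0| = r is a circle with center z0 and radius r.
Center = (-7, 7), radius = 10

Circle with center (-7, 7) and radius 10


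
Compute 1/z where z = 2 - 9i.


|z|^2 = 4+81 = 85
1/z = (2 + 9i)/85

1/z = 0.0235 + 0.1059i


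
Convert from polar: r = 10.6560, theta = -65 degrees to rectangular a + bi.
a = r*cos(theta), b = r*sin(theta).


a = 10.6560*cos(-65°) = 10.6560*0.42262 = 4.5034
b = 10.6560*sin(-65°) = 10.6560*(-0.90631) = -9.6576

4.5034 - 9.6576i


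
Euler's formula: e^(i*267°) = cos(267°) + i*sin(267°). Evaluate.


cos(267°) = -0.0523
sin(267°) = -0.9986

e^(i*267°) = -0.0523 - 0.9986i


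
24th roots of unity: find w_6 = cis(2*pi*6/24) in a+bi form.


Angle = 360*6/24 = 90°
a = cos(90°) = 0
b = sin(90°) = 1.0000

0 + 1.0000i


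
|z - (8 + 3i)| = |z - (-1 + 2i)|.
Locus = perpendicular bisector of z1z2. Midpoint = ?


Equal distances means the locus is the perpendicular bisector of z1 and z2.
Midpoint = ((8+(-1))/2, (3+2)/2) = (3.5000, 2.5000)

Perpendicular bisector through (3.5000, 2.5000)


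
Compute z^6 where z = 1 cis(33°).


r^6 = 1^6 = 1
n*theta = 6*33° = 198° = 198° (mod 360)
a = 1*cos(198°) = -0.9511
b = 1*sin(198°) = -0.3090

1 cis(198°) = -0.9511 - 0.3090i


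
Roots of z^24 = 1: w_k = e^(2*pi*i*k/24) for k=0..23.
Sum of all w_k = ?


The sum of all 24th roots of unity is 0.
Geometric series: (1 - w^24)/(1 - w) = (1-1)/(1-w) = 0 since w^24 = 1, w ≠ 1.
Alternatively: coefficient of z^23 in z^24 - 1 is 0.

0


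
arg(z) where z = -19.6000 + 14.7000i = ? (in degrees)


Re = -19.6, Im = 14.7
arg = atan2(14.7, -19.6) = 143.1301 degrees

arg(z) = 143.1301 degrees


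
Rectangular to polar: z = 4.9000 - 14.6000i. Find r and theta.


r = sqrt(24.01+213.16) = sqrt(237.17) = 15.4003
theta = atan2(-14.6, 4.9) = -71.4474 degrees

r = 15.4003, theta = -71.4474 degrees


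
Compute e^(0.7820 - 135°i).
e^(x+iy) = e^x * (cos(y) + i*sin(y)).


e^0.7820 = 2.1858
cos(-135°) = -0.7071
sin(-135°) = -0.7071
Real = 2.1858*(-0.7071) = -1.5456
Imag = 2.1858*(-0.7071) = -1.5456

-1.5456 - 1.5456i


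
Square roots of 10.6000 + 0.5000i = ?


|z| = sqrt(112.36+0.25) = 10.6118
sqrt((|z|+a)/2) = sqrt((10.6118+10.6)/2) = sqrt(10.6059) = 3.2567
sqrt((|z|-a)/2) = sqrt((10.6118-10.6)/2) = sqrt(0.0059) = 0.0768

±(3.2567 + 0.0768i) i.e. 3.2567 + 0.0768i and -3.2567 - 0.0768i


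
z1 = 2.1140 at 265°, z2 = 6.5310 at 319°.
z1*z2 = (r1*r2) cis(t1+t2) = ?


r = 2.1140 * 6.5310 = 13.8065
theta = 265° + 319° = 584° = 224° (mod 360)

13.8065 cis(224°)


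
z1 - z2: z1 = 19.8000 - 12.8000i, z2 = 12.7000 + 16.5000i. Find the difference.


Real: 19.8 - 12.7 = 7.1
Imag: -12.8 - 16.5 = -29.3

7.1000 - 29.3000i


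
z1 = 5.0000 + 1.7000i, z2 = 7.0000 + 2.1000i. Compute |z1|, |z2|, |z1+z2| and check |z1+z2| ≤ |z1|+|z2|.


|z1| = sqrt(5^2 + 1.7^2) = sqrt(27.89) = 5.2811
|z2| = sqrt(7^2 + 2.1^2) = sqrt(53.41) = 7.3082
z1+z2 = 12.0000 + 3.8000i
|z1+z2| = sqrt(158.44) = 12.5873
|z1|+|z2| = 5.2811 + 7.3082 = 12.5893

|z1+z2| = 12.5873 ≤ |z1|+|z2| = 12.5893 (verified)


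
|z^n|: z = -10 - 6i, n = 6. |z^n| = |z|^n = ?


|z| = sqrt(100+36) = sqrt(136) = 11.6619
|z^6| = |z|^6 = (sqrt(136))^6 = 136^3 = 2515456

|z^6| = 2515456


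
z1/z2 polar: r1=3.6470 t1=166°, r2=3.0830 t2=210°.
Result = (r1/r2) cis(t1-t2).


r = 3.6470 / 3.0830 = 1.1829
theta = 166° - 210° = -44° = 316° (mod 360)

1.1829 cis(316°)


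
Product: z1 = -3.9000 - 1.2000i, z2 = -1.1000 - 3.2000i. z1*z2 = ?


Real = -3.9*(-1.1) - (-1.2)*(-3.2) = 4.29 - 3.84 = 0.45
Imag = -3.9*(-3.2) - (1.1)*(-1.2) = 12.48 + 1.32 = 13.8

0.4500 + 13.8000i


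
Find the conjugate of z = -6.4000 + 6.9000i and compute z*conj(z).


z_bar = -6.4000 - 6.9000i
z*z_bar = (-6.4)^2 + 6.9^2 = 40.96 + 47.61 = 88.57

z_bar = -6.4000 - 6.9000i, z*z_bar = 88.57


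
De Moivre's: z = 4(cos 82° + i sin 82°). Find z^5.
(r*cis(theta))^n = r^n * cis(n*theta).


r^5 = 4^5 = 1024
n*theta = 5*82° = 410° = 50° (mod 360)
a = 1024*cos(50°) = 658.2145
b = 1024*sin(50°) = 784.4295

1024 cis(50°) = 658.2145 + 784.4295i


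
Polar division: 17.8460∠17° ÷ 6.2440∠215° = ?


r = 17.8460 / 6.2440 = 2.8581
theta = 17° - 215° = -198° = 162° (mod 360)

2.8581 cis(162°)


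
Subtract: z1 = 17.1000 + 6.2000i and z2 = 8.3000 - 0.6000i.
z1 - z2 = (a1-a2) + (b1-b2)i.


Real: 17.1 - 8.3 = 8.8
Imag: 6.2 + 0.6 = 6.8

8.8000 + 6.8000i


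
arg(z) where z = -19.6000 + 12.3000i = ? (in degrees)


Re = -19.6, Im = 12.3
arg = atan2(12.3, -19.6) = 147.8896 degrees

arg(z) = 147.8896 degrees


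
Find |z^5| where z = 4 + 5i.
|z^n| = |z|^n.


|z| = sqrt(16+25) = sqrt(41) = 6.4031
|z^5| = |z|^5 = (sqrt(41))^5 = 41^2 * sqrt(41) = 1681*sqrt(41)

|z^5| = 1681*sqrt(41) ≈ 10763.6518


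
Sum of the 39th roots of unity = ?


The sum of all 39th roots of unity is 0.
Geometric series: (1 - w^39)/(1 - w) = (1-1)/(1-w) = 0 since w^39 = 1, w ≠ 1.
Alternatively: coefficient of z^38 in z^39 - 1 is 0.

0


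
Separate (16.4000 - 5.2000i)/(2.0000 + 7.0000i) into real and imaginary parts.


Multiply by conjugate: (16.4000 - 5.2000i)(2.0000 - 7.0000i) / (2^2 + 7^2)
Numerator real = 16.4*2 - (5.2)*7 = -3.6
Numerator imag = -5.2*2 - 16.4*7 = -125.2
Denominator = 53
Re(z) = -3.6/53 = -0.0679
Im(z) = -125.2/53 = -2.3623

Re(z) = -0.0679, Im(z) = -2.3623


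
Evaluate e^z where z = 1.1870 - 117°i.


e^1.1870 = 3.2772
cos(-117°) = -0.454
sin(-117°) = -0.891
Real = 3.2772*(-0.454) = -1.4878
Imag = 3.2772*(-0.891) = -2.9200

-1.4878 - 2.9200i


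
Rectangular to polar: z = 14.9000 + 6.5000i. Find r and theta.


r = sqrt(222.01+42.25) = sqrt(264.26) = 16.2561
theta = atan2(6.5, 14.9) = 23.5688 degrees

r = 16.2561, theta = 23.5688 degrees


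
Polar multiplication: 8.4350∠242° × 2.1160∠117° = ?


r = 8.4350 * 2.1160 = 17.8485
theta = 242° + 117° = 359° = 359° (mod 360)

17.8485 cis(359°)


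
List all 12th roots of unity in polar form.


The 12th roots of unity are cis(360k/12°) for k=0..11
Angle step = 360/12 = 30°
Primitive root: cis(30°)
Primitive root = 0.8660 + 0.5000i

12 roots at angles: 0°, 30°, 60°, 90°, 120°, 150°, 180°, 210°, 240°, 270°, 300°, 330°


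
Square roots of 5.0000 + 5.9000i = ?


|z| = sqrt(25+34.81) = 7.7337
sqrt((|z|+a)/2) = sqrt((7.7337+5)/2) = sqrt(6.3668) = 2.5233
sqrt((|z|-a)/2) = sqrt((7.7337-5)/2) = sqrt(1.3668) = 1.1691

±(2.5233 + 1.1691i) i.e. 2.5233 + 1.1691i and -2.5233 - 1.1691i


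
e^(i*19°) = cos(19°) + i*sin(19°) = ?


cos(19°) = 0.9455
sin(19°) = 0.3256

e^(i*19°) = 0.9455 + 0.3256i


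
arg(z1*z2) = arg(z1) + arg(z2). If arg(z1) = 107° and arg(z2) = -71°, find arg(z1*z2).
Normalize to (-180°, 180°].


arg(z1*z2) = 107° - 71° = 36°
Normalized to (-180°, 180°]: 36°

36°


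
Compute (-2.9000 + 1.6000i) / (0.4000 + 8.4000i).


Conjugate of z2 = 0.4000 - 8.4000i
Numerator: (-2.9000 + 1.6000i)(0.4000 - 8.4000i) = 12.2800 + 25.0000i
Denominator: 0.4^2 + 8.4^2 = 70.72
Result = (12.2800 + 25.0000i)/70.72

0.1736 + 0.3535i


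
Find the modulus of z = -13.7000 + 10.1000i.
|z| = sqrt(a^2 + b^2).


|z| = sqrt((-13.7)^2 + 10.1^2) = sqrt(187.69 + 102.01) = sqrt(289.7) = 17.0206

|z| = 17.0206


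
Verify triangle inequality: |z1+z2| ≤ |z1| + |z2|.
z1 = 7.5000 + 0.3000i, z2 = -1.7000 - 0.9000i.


|z1| = sqrt(7.5^2 + 0.3^2) = sqrt(56.34) = 7.5060
|z2| = sqrt((-1.7)^2 + (-0.9)^2) = sqrt(3.7) = 1.9235
z1+z2 = 5.8000 - 0.6000i
|z1+z2| = sqrt(34) = 5.8310
|z1|+|z2| = 7.5060 + 1.9235 = 9.4295

|z1+z2| = 5.8310 ≤ |z1|+|z2| = 9.4295 (verified)


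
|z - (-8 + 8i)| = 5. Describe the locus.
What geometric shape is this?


|z - z0| = r is a circle with center z0 and radius r.
Center = (-8, 8), radius = 5

Circle with center (-8, 8) and radius 5


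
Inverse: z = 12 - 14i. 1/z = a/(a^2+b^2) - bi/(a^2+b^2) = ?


|z|^2 = 144+196 = 340
1/z = (12 + 14i)/340

1/z = 0.0353 + 0.0412i


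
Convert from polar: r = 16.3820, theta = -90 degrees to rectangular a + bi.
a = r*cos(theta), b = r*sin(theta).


a = 16.3820*cos(-90°) = 16.3820*0 = 0
b = 16.3820*sin(-90°) = 16.3820*(-1) = -16.3820

0 - 16.3820i


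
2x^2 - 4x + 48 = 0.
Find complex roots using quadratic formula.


disc = (-4)^2 - 4*2*48 = 16 - 384 = -368
sqrt(|disc|) = sqrt(368) = 19.1833
Real part = 4/(2*2) = 1.0000
Imag part = 19.1833/(2*2) = 4.7958

1.0000 ± 4.7958i


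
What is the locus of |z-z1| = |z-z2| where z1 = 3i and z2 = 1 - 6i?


Equal distances means the locus is the perpendicular bisector of z1 and z2.
Midpoint = ((0+1)/2, (3+(-6))/2) = (0.5000, -1.5000)

Perpendicular bisector through (0.5000, -1.5000)


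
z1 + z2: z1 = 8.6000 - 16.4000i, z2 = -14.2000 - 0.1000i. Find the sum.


Real: 8.6 - 14.2 = -5.6
Imag: -16.4 - 0.1 = -16.5

-5.6000 - 16.5000i


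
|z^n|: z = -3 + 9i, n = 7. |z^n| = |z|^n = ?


|z| = sqrt(9+81) = sqrt(90) = 9.4868
|z^7| = |z|^7 = (sqrt(90))^7 = 90^3 * sqrt(90) = 729000*sqrt(90)

|z^7| = 729000*sqrt(90) ≈ 6915901.2428


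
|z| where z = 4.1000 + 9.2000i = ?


|z| = sqrt(4.1^2 + 9.2^2) = sqrt(16.81 + 84.64) = sqrt(101.45) = 10.0722

|z| = 10.0722


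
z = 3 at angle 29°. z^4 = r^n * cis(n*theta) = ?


r^4 = 3^4 = 81
n*theta = 4*29° = 116° = 116° (mod 360)
a = 81*cos(116°) = -35.5081
b = 81*sin(116°) = 72.8023

81 cis(116°) = -35.5081 + 72.8023i


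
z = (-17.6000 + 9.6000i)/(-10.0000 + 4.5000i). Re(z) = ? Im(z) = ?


Multiply by conjugate: (-17.6000 + 9.6000i)(-10.0000 - 4.5000i) / ((-10)^2 + 4.5^2)
Numerator real = -17.6*(-10) + 9.6*4.5 = 219.2
Numerator imag = 9.6*(-10) - (-17.6)*4.5 = -16.8
Denominator = 120.25
Re(z) = 219.2/120.25 = 1.8229
Im(z) = -16.8/120.25 = -0.1397

Re(z) = 1.8229, Im(z) = -0.1397


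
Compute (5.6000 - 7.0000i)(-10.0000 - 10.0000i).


Real = 5.6*(-10) - (-7)*(-10) = -56 - 70 = -126
Imag = 5.6*(-10) - (10)*(-7) = -56 + 70 = 14

-126.0000 + 14.0000i


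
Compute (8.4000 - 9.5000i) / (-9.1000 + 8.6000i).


Conjugate of z2 = -9.1000 - 8.6000i
Numerator: (8.4000 - 9.5000i)(-9.1000 - 8.6000i) = -158.1400 + 14.2100i
Denominator: (-9.1)^2 + 8.6^2 = 156.77
Result = (-158.1400 + 14.2100i)/156.77

-1.0087 + 0.0906i


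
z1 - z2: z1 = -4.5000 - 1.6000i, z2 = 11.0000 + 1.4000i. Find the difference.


Real: -4.5 - 11 = -15.5
Imag: -1.6 - 1.4 = -3

-15.5000 - 3.0000i


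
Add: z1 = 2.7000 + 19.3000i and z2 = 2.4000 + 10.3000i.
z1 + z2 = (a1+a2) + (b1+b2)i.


Real: 2.7 + 2.4 = 5.1
Imag: 19.3 + 10.3 = 29.6

5.1000 + 29.6000i


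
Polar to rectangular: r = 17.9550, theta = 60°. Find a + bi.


a = 17.9550*cos(60°) = 17.9550*0.5 = 8.9775
b = 17.9550*sin(60°) = 17.9550*0.866025 = 15.5495

8.9775 + 15.5495i


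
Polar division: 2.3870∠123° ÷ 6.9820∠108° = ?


r = 2.3870 / 6.9820 = 0.3419
theta = 123° - 108° = 15° = 15° (mod 360)

0.3419 cis(15°)


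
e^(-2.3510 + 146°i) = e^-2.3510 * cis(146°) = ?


e^-2.3510 = 0.0953
cos(146°) = -0.829
sin(146°) = 0.5592
Real = 0.0953*(-0.829) = -0.0790
Imag = 0.0953*0.5592 = 0.0533

-0.0790 + 0.0533i


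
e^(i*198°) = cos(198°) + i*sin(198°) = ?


cos(198°) = -0.9511
sin(198°) = -0.3090

e^(i*198°) = -0.9511 - 0.3090i


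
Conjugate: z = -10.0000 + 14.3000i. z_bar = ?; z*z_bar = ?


z_bar = -10.0000 - 14.3000i
z*z_bar = (-10)^2 + 14.3^2 = 100 + 204.49 = 304.49

z_bar = -10.0000 - 14.3000i, z*z_bar = 304.49


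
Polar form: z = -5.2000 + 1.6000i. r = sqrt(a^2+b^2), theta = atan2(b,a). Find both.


r = sqrt(27.04+2.56) = sqrt(29.6) = 5.4406
theta = atan2(1.6, -5.2) = 162.8973 degrees

r = 5.4406, theta = 162.8973 degrees


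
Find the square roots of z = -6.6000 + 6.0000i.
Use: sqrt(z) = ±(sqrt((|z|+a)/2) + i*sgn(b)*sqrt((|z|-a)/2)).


|z| = sqrt(43.56+36) = 8.9196
sqrt((|z|+a)/2) = sqrt((8.9196+(-6.6))/2) = sqrt(1.1598) = 1.0769
sqrt((|z|-a)/2) = sqrt((8.9196-(-6.6))/2) = sqrt(7.7598) = 2.7856

±(1.0769 + 2.7856i) i.e. 1.0769 + 2.7856i and -1.0769 - 2.7856i


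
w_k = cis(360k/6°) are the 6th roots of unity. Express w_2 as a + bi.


Angle = 360*2/6 = 120°
a = cos(120°) = -0.5000
b = sin(120°) = 0.8660

-0.5000 + 0.8660i


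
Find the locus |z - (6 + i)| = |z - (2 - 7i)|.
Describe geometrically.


Equal distances means the locus is the perpendicular bisector of z1 and z2.
Midpoint = ((6+2)/2, (1+(-7))/2) = (4.0000, -3.0000)

Perpendicular bisector through (4.0000, -3.0000)


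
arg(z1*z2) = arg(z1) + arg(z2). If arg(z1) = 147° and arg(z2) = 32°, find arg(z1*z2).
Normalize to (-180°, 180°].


arg(z1*z2) = 147° + 32° = 179°
Normalized to (-180°, 180°]: 179°

179°


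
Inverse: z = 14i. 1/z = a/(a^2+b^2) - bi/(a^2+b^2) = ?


|z|^2 = 0+196 = 196
1/z = (0 - 14i)/196

1/z = 0 - 0.0714i


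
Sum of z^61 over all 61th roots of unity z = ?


The roots are w_k = w^k with w = e^(2*pi*i/61), and (w^k)^61 = (w^61)^k.
So S = 1 + u + u^2 + ... + u^(60) with u = w^61.
61 = 1*61 + 0, so 61 is a multiple of 61 and u = (w^61)^1 = 1.
Every one of the 61 terms equals 1: S = 61

S = 61


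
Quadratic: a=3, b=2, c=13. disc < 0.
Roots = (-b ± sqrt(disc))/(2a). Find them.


disc = 2^2 - 4*3*13 = 4 - 156 = -152
sqrt(|disc|) = sqrt(152) = 12.3288
Real part = -2/(2*3) = -0.3333
Imag part = 12.3288/(2*3) = 2.0548

-0.3333 ± 2.0548i


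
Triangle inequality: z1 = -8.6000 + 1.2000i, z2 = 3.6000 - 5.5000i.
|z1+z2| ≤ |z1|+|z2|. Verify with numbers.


|z1| = sqrt((-8.6)^2 + 1.2^2) = sqrt(75.4) = 8.6833
|z2| = sqrt(3.6^2 + (-5.5)^2) = sqrt(43.21) = 6.5734
z1+z2 = -5.0000 - 4.3000i
|z1+z2| = sqrt(43.49) = 6.5947
|z1|+|z2| = 8.6833 + 6.5734 = 15.2567

|z1+z2| = 6.5947 ≤ |z1|+|z2| = 15.2567 (verified)


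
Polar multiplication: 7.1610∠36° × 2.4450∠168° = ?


r = 7.1610 * 2.4450 = 17.5086
theta = 36° + 168° = 204° = 204° (mod 360)

17.5086 cis(204°)


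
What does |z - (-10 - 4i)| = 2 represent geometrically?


|z - z0| = r is a circle with center z0 and radius r.
Center = (-10, -4), radius = 2

Circle with center (-10, -4) and radius 2


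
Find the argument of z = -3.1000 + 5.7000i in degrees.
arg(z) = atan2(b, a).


Re = -3.1, Im = 5.7
arg = atan2(5.7, -3.1) = 118.5400 degrees

arg(z) = 118.5400 degrees


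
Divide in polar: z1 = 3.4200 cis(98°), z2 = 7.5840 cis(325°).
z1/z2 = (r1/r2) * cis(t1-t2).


r = 3.4200 / 7.5840 = 0.4509
theta = 98° - 325° = -227° = 133° (mod 360)

0.4509 cis(133°)


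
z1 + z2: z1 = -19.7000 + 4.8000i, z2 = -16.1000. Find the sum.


Real: -19.7 - 16.1 = -35.8
Imag: 4.8 + 0 = 4.8

-35.8000 + 4.8000i


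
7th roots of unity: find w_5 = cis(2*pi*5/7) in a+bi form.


Angle = 360*5/7 = 257.1429°
a = cos(257.1429°) = -0.2225
b = sin(257.1429°) = -0.9749

-0.2225 - 0.9749i


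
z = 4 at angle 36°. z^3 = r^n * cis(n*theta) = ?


r^3 = 4^3 = 64
n*theta = 3*36° = 108° = 108° (mod 360)
a = 64*cos(108°) = -19.7771
b = 64*sin(108°) = 60.8676

64 cis(108°) = -19.7771 + 60.8676i


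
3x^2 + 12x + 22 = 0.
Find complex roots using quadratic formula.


disc = 12^2 - 4*3*22 = 144 - 264 = -120
sqrt(|disc|) = sqrt(120) = 10.9545
Real part = -12/(2*3) = -2.0000
Imag part = 10.9545/(2*3) = 1.8257

-2.0000 ± 1.8257i


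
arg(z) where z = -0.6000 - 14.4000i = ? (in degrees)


Re = -0.6, Im = -14.4
arg = atan2(-14.4, -0.6) = -92.3859 degrees

arg(z) = -92.3859 degrees


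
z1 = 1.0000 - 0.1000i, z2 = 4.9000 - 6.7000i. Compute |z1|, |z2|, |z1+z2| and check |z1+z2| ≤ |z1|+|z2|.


|z1| = sqrt(1^2 + (-0.1)^2) = sqrt(1.01) = 1.0050
|z2| = sqrt(4.9^2 + (-6.7)^2) = sqrt(68.9) = 8.3006
z1+z2 = 5.9000 - 6.8000i
|z1+z2| = sqrt(81.05) = 9.0028
|z1|+|z2| = 1.0050 + 8.3006 = 9.3056

|z1+z2| = 9.0028 ≤ |z1|+|z2| = 9.3056 (verified)


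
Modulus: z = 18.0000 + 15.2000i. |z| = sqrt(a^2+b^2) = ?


|z| = sqrt(18^2 + 15.2^2) = sqrt(324 + 231.04) = sqrt(555.04) = 23.5593

|z| = 23.5593


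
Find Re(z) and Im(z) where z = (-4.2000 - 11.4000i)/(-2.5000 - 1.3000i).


Multiply by conjugate: (-4.2000 - 11.4000i)(-2.5000 + 1.3000i) / ((-2.5)^2 + (-1.3)^2)
Numerator real = -4.2*(-2.5) - (11.4)*(-1.3) = 25.32
Numerator imag = -11.4*(-2.5) - (-4.2)*(-1.3) = 23.04
Denominator = 7.94
Re(z) = 25.32/7.94 = 3.1889
Im(z) = 23.04/7.94 = 2.9018

Re(z) = 3.1889, Im(z) = 2.9018


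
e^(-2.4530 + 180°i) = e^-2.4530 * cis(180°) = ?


e^-2.4530 = 0.0860
cos(180°) = -1
sin(180°) = 0
Real = 0.0860*(-1) = -0.0860
Imag = 0.0860*0 = 0

-0.0860 + 0i


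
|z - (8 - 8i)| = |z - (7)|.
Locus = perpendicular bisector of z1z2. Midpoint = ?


Equal distances means the locus is the perpendicular bisector of z1 and z2.
Midpoint = ((8+7)/2, (-8+0)/2) = (7.5000, -4.0000)

Perpendicular bisector through (7.5000, -4.0000)


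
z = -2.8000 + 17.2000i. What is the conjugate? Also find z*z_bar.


z_bar = -2.8000 - 17.2000i
z*z_bar = (-2.8)^2 + 17.2^2 = 7.84 + 295.84 = 303.68

z_bar = -2.8000 - 17.2000i, z*z_bar = 303.68


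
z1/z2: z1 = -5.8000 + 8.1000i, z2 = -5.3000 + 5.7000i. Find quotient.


Conjugate of z2 = -5.3000 - 5.7000i
Numerator: (-5.8000 + 8.1000i)(-5.3000 - 5.7000i) = 76.9100 - 9.8700i
Denominator: (-5.3)^2 + 5.7^2 = 60.58
Result = (76.9100 - 9.8700i)/60.58

1.2696 - 0.1629i


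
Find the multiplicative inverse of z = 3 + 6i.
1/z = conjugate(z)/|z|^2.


|z|^2 = 9+36 = 45
1/z = (3 - 6i)/45

1/z = 0.0667 - 0.1333i


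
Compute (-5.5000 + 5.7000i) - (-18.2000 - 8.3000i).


Real: -5.5 + 18.2 = 12.7
Imag: 5.7 + 8.3 = 14

12.7000 + 14.0000i


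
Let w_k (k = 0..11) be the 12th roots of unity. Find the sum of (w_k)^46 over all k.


The roots are w_k = w^k with w = e^(2*pi*i/12), and (w^k)^46 = (w^46)^k.
So S = 1 + u + u^2 + ... + u^(11) with u = w^46.
46 = 3*12 + 10, so 46 is not a multiple of 12: u = (w^12)^3 * w^10 = w^10 ≠ 1 (w is a primitive 12th root), while u^12 = (w^12)^46 = 1.
Geometric series: S = (1 - u^12)/(1 - u) = (1 - 1)/(1 - u) = 0

S = 0


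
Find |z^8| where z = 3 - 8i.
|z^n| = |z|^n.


|z| = sqrt(9+64) = sqrt(73) = 8.5440
|z^8| = |z|^8 = (sqrt(73))^8 = 73^4 = 28398241

|z^8| = 28398241


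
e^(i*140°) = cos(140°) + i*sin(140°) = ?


cos(140°) = -0.7660
sin(140°) = 0.6428

e^(i*140°) = -0.7660 + 0.6428i


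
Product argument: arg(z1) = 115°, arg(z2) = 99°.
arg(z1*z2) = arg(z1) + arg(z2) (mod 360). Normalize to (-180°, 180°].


arg(z1*z2) = 115° + 99° = 214°
Normalized to (-180°, 180°]: -146°

-146°


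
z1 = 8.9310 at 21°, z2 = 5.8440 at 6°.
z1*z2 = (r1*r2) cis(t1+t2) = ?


r = 8.9310 * 5.8440 = 52.1928
theta = 21° + 6° = 27° = 27° (mod 360)

52.1928 cis(27°)


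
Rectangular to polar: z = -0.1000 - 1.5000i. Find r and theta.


r = sqrt(0.01+2.25) = sqrt(2.26) = 1.5033
theta = atan2(-1.5, -0.1) = -93.8141 degrees

r = 1.5033, theta = -93.8141 degrees


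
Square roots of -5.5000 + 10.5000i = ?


|z| = sqrt(30.25+110.25) = 11.8533
sqrt((|z|+a)/2) = sqrt((11.8533+(-5.5))/2) = sqrt(3.1766) = 1.7823
sqrt((|z|-a)/2) = sqrt((11.8533-(-5.5))/2) = sqrt(8.6766) = 2.9456

±(1.7823 + 2.9456i) i.e. 1.7823 + 2.9456i and -1.7823 - 2.9456i


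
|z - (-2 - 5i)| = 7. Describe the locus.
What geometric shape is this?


|z - z0| = r is a circle with center z0 and radius r.
Center = (-2, -5), radius = 7

Circle with center (-2, -5) and radius 7


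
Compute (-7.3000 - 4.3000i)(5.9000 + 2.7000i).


Real = -7.3*5.9 - (-4.3)*2.7 = -43.07 - (-11.61) = -31.46
Imag = -7.3*2.7 + 5.9*(-4.3) = -19.71 - (25.37) = -45.08

-31.4600 - 45.0800i


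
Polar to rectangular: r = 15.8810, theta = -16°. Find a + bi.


a = 15.8810*cos(-16°) = 15.8810*0.96126 = 15.2658
b = 15.8810*sin(-16°) = 15.8810*(-0.27564) = -4.3774

15.2658 - 4.3774i


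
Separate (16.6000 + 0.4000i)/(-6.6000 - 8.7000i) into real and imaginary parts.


Multiply by conjugate: (16.6000 + 0.4000i)(-6.6000 + 8.7000i) / ((-6.6)^2 + (-8.7)^2)
Numerator real = 16.6*(-6.6) + 0.4*(-8.7) = -113.04
Numerator imag = 0.4*(-6.6) - 16.6*(-8.7) = 141.78
Denominator = 119.25
Re(z) = -113.04/119.25 = -0.9479
Im(z) = 141.78/119.25 = 1.1889

Re(z) = -0.9479, Im(z) = 1.1889


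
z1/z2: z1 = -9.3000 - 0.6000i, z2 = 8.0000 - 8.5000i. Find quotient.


Conjugate of z2 = 8.0000 + 8.5000i
Numerator: (-9.3000 - 0.6000i)(8.0000 + 8.5000i) = -69.3000 - 83.8500i
Denominator: 8^2 + (-8.5)^2 = 136.25
Result = (-69.3000 - 83.8500i)/136.25

-0.5086 - 0.6154i


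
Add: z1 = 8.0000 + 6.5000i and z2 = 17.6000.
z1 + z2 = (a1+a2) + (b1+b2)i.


Real: 8 + 17.6 = 25.6
Imag: 6.5 + 0 = 6.5

25.6000 + 6.5000i


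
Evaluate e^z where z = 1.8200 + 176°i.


e^1.8200 = 6.1719
cos(176°) = -0.99756
sin(176°) = 0.069756
Real = 6.1719*(-0.99756) = -6.1568
Imag = 6.1719*0.069756 = 0.4305

-6.1568 + 0.4305i


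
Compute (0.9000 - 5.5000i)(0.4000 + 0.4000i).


Real = 0.9*0.4 - (-5.5)*0.4 = 0.36 - (-2.2) = 2.56
Imag = 0.9*0.4 + 0.4*(-5.5) = 0.36 - (2.2) = -1.84

2.5600 - 1.8400i


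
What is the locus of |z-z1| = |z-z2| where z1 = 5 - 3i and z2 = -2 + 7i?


Equal distances means the locus is the perpendicular bisector of z1 and z2.
Midpoint = ((5+(-2))/2, (-3+7)/2) = (1.5000, 2.0000)

Perpendicular bisector through (1.5000, 2.0000)


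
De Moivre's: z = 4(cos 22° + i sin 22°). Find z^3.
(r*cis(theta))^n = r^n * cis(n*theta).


r^3 = 4^3 = 64
n*theta = 3*22° = 66° = 66° (mod 360)
a = 64*cos(66°) = 26.0311
b = 64*sin(66°) = 58.4669

64 cis(66°) = 26.0311 + 58.4669i


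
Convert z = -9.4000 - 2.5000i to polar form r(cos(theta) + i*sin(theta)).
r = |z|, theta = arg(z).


r = sqrt(88.36+6.25) = sqrt(94.61) = 9.7268
theta = atan2(-2.5, -9.4) = -165.1065 degrees

r = 9.7268, theta = -165.1065 degrees


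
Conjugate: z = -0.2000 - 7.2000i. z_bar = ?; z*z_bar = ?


z_bar = -0.2000 + 7.2000i
z*z_bar = (-0.2)^2 + (-7.2)^2 = 0.04 + 51.84 = 51.88

z_bar = -0.2000 + 7.2000i, z*z_bar = 51.88


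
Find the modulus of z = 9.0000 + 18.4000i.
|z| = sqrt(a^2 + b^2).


|z| = sqrt(9^2 + 18.4^2) = sqrt(81 + 338.56) = sqrt(419.56) = 20.4832

|z| = 20.4832


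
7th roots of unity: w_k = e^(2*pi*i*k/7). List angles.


The 7th roots of unity are cis(360k/7°) for k=0..6
Angle step = 360/7 = 51.4286°
Primitive root: cis(51.4286°)
Primitive root = 0.6235 + 0.7818i

7 roots at angles: 0°, 51.4286°, 102.8571°, 154.2857°, 205.7143°, 257.1429°, 308.5714°


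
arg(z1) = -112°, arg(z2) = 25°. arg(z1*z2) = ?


arg(z1*z2) = -112° + 25° = -87°
Normalized to (-180°, 180°]: -87°

-87°


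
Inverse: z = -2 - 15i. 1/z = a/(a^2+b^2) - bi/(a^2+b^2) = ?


|z|^2 = 4+225 = 229
1/z = (-2 + 15i)/229

1/z = -0.0087 + 0.0655i


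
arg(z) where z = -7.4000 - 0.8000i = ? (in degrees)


Re = -7.4, Im = -0.8
arg = atan2(-0.8, -7.4) = -173.8298 degrees

arg(z) = -173.8298 degrees


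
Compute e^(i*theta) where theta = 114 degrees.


cos(114°) = -0.4067
sin(114°) = 0.9135

e^(i*114°) = -0.4067 + 0.9135i


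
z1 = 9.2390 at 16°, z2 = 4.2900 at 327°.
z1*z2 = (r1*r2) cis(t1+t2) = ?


r = 9.2390 * 4.2900 = 39.6353
theta = 16° + 327° = 343° = 343° (mod 360)

39.6353 cis(343°)


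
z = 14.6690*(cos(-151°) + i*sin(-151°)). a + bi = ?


a = 14.6690*cos(-151°) = 14.6690*(-0.87462) = -12.8298
b = 14.6690*sin(-151°) = 14.6690*(-0.48481) = -7.1117

-12.8298 - 7.1117i


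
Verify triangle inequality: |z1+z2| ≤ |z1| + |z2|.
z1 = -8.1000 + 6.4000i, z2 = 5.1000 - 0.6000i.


|z1| = sqrt((-8.1)^2 + 6.4^2) = sqrt(106.57) = 10.3233
|z2| = sqrt(5.1^2 + (-0.6)^2) = sqrt(26.37) = 5.1352
z1+z2 = -3.0000 + 5.8000i
|z1+z2| = sqrt(42.64) = 6.5299
|z1|+|z2| = 10.3233 + 5.1352 = 15.4585

|z1+z2| = 6.5299 ≤ |z1|+|z2| = 15.4585 (verified)


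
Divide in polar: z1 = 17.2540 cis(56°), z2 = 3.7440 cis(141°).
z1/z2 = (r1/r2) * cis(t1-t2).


r = 17.2540 / 3.7440 = 4.6084
theta = 56° - 141° = -85° = 275° (mod 360)

4.6084 cis(275°)


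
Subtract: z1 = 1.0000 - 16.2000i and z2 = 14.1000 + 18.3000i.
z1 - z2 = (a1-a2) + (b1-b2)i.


Real: 1 - 14.1 = -13.1
Imag: -16.2 - 18.3 = -34.5

-13.1000 - 34.5000i


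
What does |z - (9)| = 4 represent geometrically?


|z - z0| = r is a circle with center z0 and radius r.
Center = (9, 0), radius = 4

Circle with center (9, 0) and radius 4


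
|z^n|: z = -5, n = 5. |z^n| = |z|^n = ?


|z| = sqrt(25+0) = sqrt(25) = 5
|z^5| = |z|^5 = 5^5 = 3125

|z^5| = 3125


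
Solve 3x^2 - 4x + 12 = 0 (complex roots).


disc = (-4)^2 - 4*3*12 = 16 - 144 = -128
sqrt(|disc|) = sqrt(128) = 11.3137
Real part = 4/(2*3) = 0.6667
Imag part = 11.3137/(2*3) = 1.8856

0.6667 ± 1.8856i


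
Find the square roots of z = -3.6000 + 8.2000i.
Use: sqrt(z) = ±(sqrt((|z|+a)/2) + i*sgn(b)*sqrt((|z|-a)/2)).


|z| = sqrt(12.96+67.24) = 8.9554
sqrt((|z|+a)/2) = sqrt((8.9554+(-3.6))/2) = sqrt(2.6777) = 1.6364
sqrt((|z|-a)/2) = sqrt((8.9554-(-3.6))/2) = sqrt(6.2777) = 2.5055

±(1.6364 + 2.5055i) i.e. 1.6364 + 2.5055i and -1.6364 - 2.5055i


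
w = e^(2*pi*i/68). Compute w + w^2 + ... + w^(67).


With w = e^(2*pi*i/68), all 68 of the 68th roots of unity w^0 = 1, w, ..., w^(67) sum to 0: 1 + w + ... + w^(67) = (1 - w^68)/(1 - w) = 0 since w^68 = 1, w ≠ 1.
Removing the root 1: w + w^2 + ... + w^(67) = 0 - 1 = -1

Sum = -1


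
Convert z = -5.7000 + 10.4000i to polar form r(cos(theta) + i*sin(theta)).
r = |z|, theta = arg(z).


r = sqrt(32.49+108.16) = sqrt(140.65) = 11.8596
theta = atan2(10.4, -5.7) = 118.7261 degrees

r = 11.8596, theta = 118.7261 degrees


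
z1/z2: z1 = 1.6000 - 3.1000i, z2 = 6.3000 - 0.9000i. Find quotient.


Conjugate of z2 = 6.3000 + 0.9000i
Numerator: (1.6000 - 3.1000i)(6.3000 + 0.9000i) = 12.8700 - 18.0900i
Denominator: 6.3^2 + (-0.9)^2 = 40.5
Result = (12.8700 - 18.0900i)/40.5

0.3178 - 0.4467i


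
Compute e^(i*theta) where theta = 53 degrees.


cos(53°) = 0.6018
sin(53°) = 0.7986

e^(i*53°) = 0.6018 + 0.7986i


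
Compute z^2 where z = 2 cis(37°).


r^2 = 2^2 = 4
n*theta = 2*37° = 74° = 74° (mod 360)
a = 4*cos(74°) = 1.1025
b = 4*sin(74°) = 3.8450

4 cis(74°) = 1.1025 + 3.8450i


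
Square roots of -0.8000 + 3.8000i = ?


|z| = sqrt(0.64+14.44) = 3.8833
sqrt((|z|+a)/2) = sqrt((3.8833+(-0.8))/2) = sqrt(1.5416) = 1.2416
sqrt((|z|-a)/2) = sqrt((3.8833-(-0.8))/2) = sqrt(2.3416) = 1.5302

±(1.2416 + 1.5302i) i.e. 1.2416 + 1.5302i and -1.2416 - 1.5302i


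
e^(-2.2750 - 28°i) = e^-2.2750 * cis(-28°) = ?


e^-2.2750 = 0.1028
cos(-28°) = 0.8829
sin(-28°) = -0.4695
Real = 0.1028*0.8829 = 0.0908
Imag = 0.1028*(-0.4695) = -0.0483

0.0908 - 0.0483i


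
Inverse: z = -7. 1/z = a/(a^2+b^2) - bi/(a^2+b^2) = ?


|z|^2 = 49+0 = 49
1/z = (-7 - 0i)/49

1/z = -0.1429 + 0i


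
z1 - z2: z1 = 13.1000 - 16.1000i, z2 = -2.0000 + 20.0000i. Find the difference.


Real: 13.1 + 2 = 15.1
Imag: -16.1 - 20 = -36.1

15.1000 - 36.1000i


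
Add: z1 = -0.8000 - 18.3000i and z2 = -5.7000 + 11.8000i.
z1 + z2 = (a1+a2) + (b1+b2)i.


Real: -0.8 - 5.7 = -6.5
Imag: -18.3 + 11.8 = -6.5

-6.5000 - 6.5000i


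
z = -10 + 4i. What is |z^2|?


|z| = sqrt(100+16) = sqrt(116) = 10.7703
|z^2| = |z|^2 = (sqrt(116))^2 = 116

|z^2| = 116


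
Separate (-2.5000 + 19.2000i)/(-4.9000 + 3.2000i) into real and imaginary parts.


Multiply by conjugate: (-2.5000 + 19.2000i)(-4.9000 - 3.2000i) / ((-4.9)^2 + 3.2^2)
Numerator real = -2.5*(-4.9) + 19.2*3.2 = 73.69
Numerator imag = 19.2*(-4.9) - (-2.5)*3.2 = -86.08
Denominator = 34.25
Re(z) = 73.69/34.25 = 2.1515
Im(z) = -86.08/34.25 = -2.5133

Re(z) = 2.1515, Im(z) = -2.5133


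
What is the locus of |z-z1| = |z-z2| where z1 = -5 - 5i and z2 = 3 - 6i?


Equal distances means the locus is the perpendicular bisector of z1 and z2.
Midpoint = ((-5+3)/2, (-5+(-6))/2) = (-1.0000, -5.5000)

Perpendicular bisector through (-1.0000, -5.5000)


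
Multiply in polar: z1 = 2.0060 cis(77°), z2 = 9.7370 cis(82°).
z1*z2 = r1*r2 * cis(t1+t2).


r = 2.0060 * 9.7370 = 19.5324
theta = 77° + 82° = 159° = 159° (mod 360)

19.5324 cis(159°)


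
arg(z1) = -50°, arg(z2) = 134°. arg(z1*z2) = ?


arg(z1*z2) = -50° + 134° = 84°
Normalized to (-180°, 180°]: 84°

84°


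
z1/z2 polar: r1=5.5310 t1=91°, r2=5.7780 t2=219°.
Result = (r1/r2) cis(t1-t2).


r = 5.5310 / 5.7780 = 0.9573
theta = 91° - 219° = -128° = 232° (mod 360)

0.9573 cis(232°)


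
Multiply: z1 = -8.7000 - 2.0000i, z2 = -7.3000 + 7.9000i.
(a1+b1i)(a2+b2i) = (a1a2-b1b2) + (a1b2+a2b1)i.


Real = -8.7*(-7.3) - (-2)*7.9 = 63.51 - (-15.8) = 79.31
Imag = -8.7*7.9 - (7.3)*(-2) = -68.73 + 14.6 = -54.13

79.3100 - 54.1300i


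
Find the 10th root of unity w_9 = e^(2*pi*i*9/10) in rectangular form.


Angle = 360*9/10 = 324°
a = cos(324°) = 0.8090
b = sin(324°) = -0.5878

0.8090 - 0.5878i


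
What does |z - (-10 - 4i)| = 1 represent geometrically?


|z - z0| = r is a circle with center z0 and radius r.
Center = (-10, -4), radius = 1

Circle with center (-10, -4) and radius 1


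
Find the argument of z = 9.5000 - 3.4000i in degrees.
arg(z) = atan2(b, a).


Re = 9.5, Im = -3.4
arg = atan2(-3.4, 9.5) = -19.6920 degrees

arg(z) = -19.6920 degrees


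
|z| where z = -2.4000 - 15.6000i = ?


|z| = sqrt((-2.4)^2 + (-15.6)^2) = sqrt(5.76 + 243.36) = sqrt(249.12) = 15.7835

|z| = 15.7835


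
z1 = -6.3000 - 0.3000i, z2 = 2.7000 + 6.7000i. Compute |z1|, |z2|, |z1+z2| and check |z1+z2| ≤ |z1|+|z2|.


|z1| = sqrt((-6.3)^2 + (-0.3)^2) = sqrt(39.78) = 6.3071
|z2| = sqrt(2.7^2 + 6.7^2) = sqrt(52.18) = 7.2236
z1+z2 = -3.6000 + 6.4000i
|z1+z2| = sqrt(53.92) = 7.3430
|z1|+|z2| = 6.3071 + 7.2236 = 13.5307

|z1+z2| = 7.3430 ≤ |z1|+|z2| = 13.5307 (verified)


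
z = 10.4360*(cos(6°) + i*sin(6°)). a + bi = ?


a = 10.4360*cos(6°) = 10.4360*0.99452 = 10.3788
b = 10.4360*sin(6°) = 10.4360*0.10453 = 1.0909

10.3788 + 1.0909i


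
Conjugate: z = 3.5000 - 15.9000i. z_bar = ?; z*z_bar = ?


z_bar = 3.5000 + 15.9000i
z*z_bar = 3.5^2 + (-15.9)^2 = 12.25 + 252.81 = 265.06

z_bar = 3.5000 + 15.9000i, z*z_bar = 265.06


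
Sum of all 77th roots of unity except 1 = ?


With w = e^(2*pi*i/77), all 77 of the 77th roots of unity w^0 = 1, w, ..., w^(76) sum to 0: 1 + w + ... + w^(76) = (1 - w^77)/(1 - w) = 0 since w^77 = 1, w ≠ 1.
Removing the root 1: w + w^2 + ... + w^(76) = 0 - 1 = -1

Sum = -1


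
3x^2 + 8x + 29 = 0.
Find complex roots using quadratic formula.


disc = 8^2 - 4*3*29 = 64 - 348 = -284
sqrt(|disc|) = sqrt(284) = 16.8523
Real part = -8/(2*3) = -1.3333
Imag part = 16.8523/(2*3) = 2.8087

-1.3333 ± 2.8087i


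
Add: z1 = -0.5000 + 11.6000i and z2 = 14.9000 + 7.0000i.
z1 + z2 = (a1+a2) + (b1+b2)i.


Real: -0.5 + 14.9 = 14.4
Imag: 11.6 + 7 = 18.6

14.4000 + 18.6000i


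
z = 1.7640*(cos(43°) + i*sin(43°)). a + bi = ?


a = 1.7640*cos(43°) = 1.7640*0.73135 = 1.2901
b = 1.7640*sin(43°) = 1.7640*0.682 = 1.2030

1.2901 + 1.2030i


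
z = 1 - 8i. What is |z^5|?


|z| = sqrt(1+64) = sqrt(65) = 8.0623
|z^5| = |z|^5 = (sqrt(65))^5 = 65^2 * sqrt(65) = 4225*sqrt(65)

|z^5| = 4225*sqrt(65) ≈ 34063.0390


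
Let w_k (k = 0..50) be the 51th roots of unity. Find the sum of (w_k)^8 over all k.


The roots are w_k = w^k with w = e^(2*pi*i/51), and (w^k)^8 = (w^8)^k.
So S = 1 + u + u^2 + ... + u^(50) with u = w^8.
8 = 0*51 + 8, so 8 is not a multiple of 51: u = w^8 ≠ 1 (w is a primitive 51th root), while u^51 = (w^51)^8 = 1.
Geometric series: S = (1 - u^51)/(1 - u) = (1 - 1)/(1 - u) = 0

S = 0


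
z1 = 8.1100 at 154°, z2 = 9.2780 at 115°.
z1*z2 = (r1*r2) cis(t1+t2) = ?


r = 8.1100 * 9.2780 = 75.2446
theta = 154° + 115° = 269° = 269° (mod 360)

75.2446 cis(269°)


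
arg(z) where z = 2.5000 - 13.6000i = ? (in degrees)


Re = 2.5, Im = -13.6
arg = atan2(-13.6, 2.5) = -79.5840 degrees

arg(z) = -79.5840 degrees


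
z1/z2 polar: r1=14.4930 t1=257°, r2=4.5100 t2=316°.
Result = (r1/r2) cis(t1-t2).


r = 14.4930 / 4.5100 = 3.2135
theta = 257° - 316° = -59° = 301° (mod 360)

3.2135 cis(301°)


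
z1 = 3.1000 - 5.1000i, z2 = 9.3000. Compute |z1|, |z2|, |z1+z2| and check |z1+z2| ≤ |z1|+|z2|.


|z1| = sqrt(3.1^2 + (-5.1)^2) = sqrt(35.62) = 5.9682
|z2| = sqrt(9.3^2 + 0^2) = sqrt(86.49) = 9.3000
z1+z2 = 12.4000 - 5.1000i
|z1+z2| = sqrt(179.77) = 13.4078
|z1|+|z2| = 5.9682 + 9.3000 = 15.2682

|z1+z2| = 13.4078 ≤ |z1|+|z2| = 15.2682 (verified)


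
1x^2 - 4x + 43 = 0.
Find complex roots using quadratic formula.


disc = (-4)^2 - 4*1*43 = 16 - 172 = -156
sqrt(|disc|) = sqrt(156) = 12.4900
Real part = 4/(2*1) = 2.0000
Imag part = 12.4900/(2*1) = 6.2450

2.0000 ± 6.2450i


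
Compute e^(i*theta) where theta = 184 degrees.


cos(184°) = -0.9976
sin(184°) = -0.0698

e^(i*184°) = -0.9976 - 0.0698i


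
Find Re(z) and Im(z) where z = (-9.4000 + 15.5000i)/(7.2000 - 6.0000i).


Multiply by conjugate: (-9.4000 + 15.5000i)(7.2000 + 6.0000i) / (7.2^2 + (-6)^2)
Numerator real = -9.4*7.2 + 15.5*(-6) = -160.68
Numerator imag = 15.5*7.2 - (-9.4)*(-6) = 55.2
Denominator = 87.84
Re(z) = -160.68/87.84 = -1.8292
Im(z) = 55.2/87.84 = 0.6284

Re(z) = -1.8292, Im(z) = 0.6284


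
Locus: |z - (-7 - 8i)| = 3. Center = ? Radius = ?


|z - z0| = r is a circle with center z0 and radius r.
Center = (-7, -8), radius = 3

Circle with center (-7, -8) and radius 3


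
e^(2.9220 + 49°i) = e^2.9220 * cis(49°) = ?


e^2.9220 = 18.5784
cos(49°) = 0.65606
sin(49°) = 0.75471
Real = 18.5784*0.65606 = 12.1885
Imag = 18.5784*0.75471 = 14.0213

12.1885 + 14.0213i


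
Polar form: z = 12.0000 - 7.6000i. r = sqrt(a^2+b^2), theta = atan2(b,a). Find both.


r = sqrt(144+57.76) = sqrt(201.76) = 14.2042
theta = atan2(-7.6, 12) = -32.3474 degrees

r = 14.2042, theta = -32.3474 degrees


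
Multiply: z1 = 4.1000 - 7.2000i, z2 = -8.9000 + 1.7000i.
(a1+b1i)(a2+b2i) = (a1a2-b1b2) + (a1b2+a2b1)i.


Real = 4.1*(-8.9) - (-7.2)*1.7 = -36.49 - (-12.24) = -24.25
Imag = 4.1*1.7 - (8.9)*(-7.2) = 6.97 + 64.08 = 71.05

-24.2500 + 71.0500i


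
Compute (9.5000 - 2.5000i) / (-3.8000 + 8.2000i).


Conjugate of z2 = -3.8000 - 8.2000i
Numerator: (9.5000 - 2.5000i)(-3.8000 - 8.2000i) = -56.6000 - 68.4000i
Denominator: (-3.8)^2 + 8.2^2 = 81.68
Result = (-56.6000 - 68.4000i)/81.68

-0.6929 - 0.8374i


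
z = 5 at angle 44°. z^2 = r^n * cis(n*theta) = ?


r^2 = 5^2 = 25
n*theta = 2*44° = 88° = 88° (mod 360)
a = 25*cos(88°) = 0.8725
b = 25*sin(88°) = 24.9848

25 cis(88°) = 0.8725 + 24.9848i


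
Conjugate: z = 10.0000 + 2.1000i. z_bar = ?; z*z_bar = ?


z_bar = 10.0000 - 2.1000i
z*z_bar = 10^2 + 2.1^2 = 100 + 4.41 = 104.41

z_bar = 10.0000 - 2.1000i, z*z_bar = 104.41
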